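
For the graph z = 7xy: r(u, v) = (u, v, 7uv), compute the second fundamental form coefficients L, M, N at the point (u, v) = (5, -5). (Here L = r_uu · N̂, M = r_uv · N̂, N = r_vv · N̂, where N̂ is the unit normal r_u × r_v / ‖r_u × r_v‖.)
L = 0;  M = 7*sqrt(2451)/2451;  N = 0

Compute the unit normal N̂(u, v) = (-7*v/sqrt(49*u^2 + 49*v^2 + 1), -7*u/sqrt(49*u^2 + 49*v^2 + 1), 1/sqrt(49*u^2 + 49*v^2 + 1)), and the second partials r_uu, r_uv, r_vv. Take dot products:
  L(u, v) = r_uu · N̂ = 0,
  M(u, v) = r_uv · N̂ = 7/sqrt(49*u^2 + 49*v^2 + 1),
  N(u, v) = r_vv · N̂ = 0.
Evaluating at (u, v) = (5, -5):
  L = 0, M = 7*sqrt(2451)/2451, N = 0.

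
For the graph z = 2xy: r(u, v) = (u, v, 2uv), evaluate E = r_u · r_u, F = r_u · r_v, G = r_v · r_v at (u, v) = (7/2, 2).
E = 17;  F = 28;  G = 50

Partials: r_u = (1, 0, 2*v), r_v = (0, 1, 2*u). As functions of (u, v):
  E = r_u · r_u = 4*v^2 + 1,
  F = r_u · r_v = 4*u*v,
  G = r_v · r_v = 4*u^2 + 1.
Evaluating at (u, v) = (7/2, 2): E = 17, F = 28, G = 50.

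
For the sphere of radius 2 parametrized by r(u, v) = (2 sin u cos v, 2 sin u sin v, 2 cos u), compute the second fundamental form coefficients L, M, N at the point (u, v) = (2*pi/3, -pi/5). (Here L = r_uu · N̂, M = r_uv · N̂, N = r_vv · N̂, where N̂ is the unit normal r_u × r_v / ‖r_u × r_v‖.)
L = -2;  M = 0;  N = -3/2

Compute the unit normal N̂(u, v) = (sin(u)^2*cos(v)/Abs(sin(u)), sin(u)^2*sin(v)/Abs(sin(u)), sin(2*u)/(2*Abs(sin(u)))), and the second partials r_uu, r_uv, r_vv. Take dot products:
  L(u, v) = r_uu · N̂ = -2*sin(u)/Abs(sin(u)),
  M(u, v) = r_uv · N̂ = 0,
  N(u, v) = r_vv · N̂ = -2*sin(u)^3/Abs(sin(u)).
Evaluating at (u, v) = (2*pi/3, -pi/5):
  L = -2, M = 0, N = -3/2.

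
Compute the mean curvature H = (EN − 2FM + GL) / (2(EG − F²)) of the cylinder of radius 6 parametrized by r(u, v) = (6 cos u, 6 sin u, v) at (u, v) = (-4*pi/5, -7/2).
H = -1/12

With E = 36, F = 0, G = 1, L = -6, M = 0, N = 0, assemble
  H = (EN − 2FM + GL) / (2(EG − F²)) = -1/12.
At (u, v) = (-4*pi/5, -7/2): H = -1/12.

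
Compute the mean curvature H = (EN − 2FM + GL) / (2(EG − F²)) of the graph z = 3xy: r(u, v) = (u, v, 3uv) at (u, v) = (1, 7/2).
H = -756*sqrt(481)/231361

With E = 9*v^2 + 1, F = 9*u*v, G = 9*u^2 + 1, L = 0, M = 3/sqrt(9*u^2 + 9*v^2 + 1), N = 0, assemble
  H = (EN − 2FM + GL) / (2(EG − F²)) = -27*u*v/(9*u^2 + 9*v^2 + 1)^(3/2).
At (u, v) = (1, 7/2): H = -756*sqrt(481)/231361.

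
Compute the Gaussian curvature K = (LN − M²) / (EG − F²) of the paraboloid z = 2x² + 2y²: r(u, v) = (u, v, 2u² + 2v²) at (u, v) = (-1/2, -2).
K = 16/4761

Coefficients of the first fundamental form: E = 16*u^2 + 1, F = 16*u*v, G = 16*v^2 + 1.
Coefficients of the second fundamental form: L = 4/sqrt(16*u^2 + 16*v^2 + 1), M = 0, N = 4/sqrt(16*u^2 + 16*v^2 + 1).
Assemble K = (LN − M²)/(EG − F²) = 16/(256*u^4 + 512*u^2*v^2 + 32*u^2 + 256*v^4 + 32*v^2 + 1). At (u, v) = (-1/2, -2): K = 16/4761.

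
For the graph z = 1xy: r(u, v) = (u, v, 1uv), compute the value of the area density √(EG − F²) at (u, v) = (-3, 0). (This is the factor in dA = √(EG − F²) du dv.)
√(EG − F²)|_{(-3, 0)} = sqrt(10)

E = v^2 + 1, F = u*v, G = u^2 + 1, so EG − F² = u^2 + v^2 + 1. Taking the positive square root: √(EG − F²) = sqrt(u^2 + v^2 + 1). At (u, v) = (-3, 0): sqrt(10).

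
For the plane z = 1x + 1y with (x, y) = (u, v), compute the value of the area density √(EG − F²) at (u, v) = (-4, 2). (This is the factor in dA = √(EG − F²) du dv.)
√(EG − F²)|_{(-4, 2)} = sqrt(3)

E = 2, F = 1, G = 2, so EG − F² = 3. Taking the positive square root: √(EG − F²) = sqrt(3). At (u, v) = (-4, 2): sqrt(3).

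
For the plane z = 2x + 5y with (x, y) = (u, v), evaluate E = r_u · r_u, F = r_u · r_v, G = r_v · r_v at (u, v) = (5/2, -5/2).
E = 5;  F = 10;  G = 26

Partials: r_u = (1, 0, 2), r_v = (0, 1, 5). As functions of (u, v):
  E = r_u · r_u = 5,
  F = r_u · r_v = 10,
  G = r_v · r_v = 26.
Evaluating at (u, v) = (5/2, -5/2): E = 5, F = 10, G = 26.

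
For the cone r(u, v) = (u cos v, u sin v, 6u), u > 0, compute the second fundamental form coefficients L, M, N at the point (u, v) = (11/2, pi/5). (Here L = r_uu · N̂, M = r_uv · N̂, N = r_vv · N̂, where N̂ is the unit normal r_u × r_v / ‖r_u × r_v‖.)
L = 0;  M = 0;  N = 33*sqrt(37)/37

Compute the unit normal N̂(u, v) = (-6*sqrt(37)*u*cos(v)/(37*Abs(u)), -6*sqrt(37)*u*sin(v)/(37*Abs(u)), sqrt(37)*u/(37*Abs(u))), and the second partials r_uu, r_uv, r_vv. Take dot products:
  L(u, v) = r_uu · N̂ = 0,
  M(u, v) = r_uv · N̂ = 0,
  N(u, v) = r_vv · N̂ = 6*sqrt(37)*u^2/(37*Abs(u)).
Evaluating at (u, v) = (11/2, pi/5):
  L = 0, M = 0, N = 33*sqrt(37)/37.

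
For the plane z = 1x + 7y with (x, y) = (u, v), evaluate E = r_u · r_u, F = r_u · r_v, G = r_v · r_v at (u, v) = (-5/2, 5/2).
E = 2;  F = 7;  G = 50

Partials: r_u = (1, 0, 1), r_v = (0, 1, 7). As functions of (u, v):
  E = r_u · r_u = 2,
  F = r_u · r_v = 7,
  G = r_v · r_v = 50.
Evaluating at (u, v) = (-5/2, 5/2): E = 2, F = 7, G = 50.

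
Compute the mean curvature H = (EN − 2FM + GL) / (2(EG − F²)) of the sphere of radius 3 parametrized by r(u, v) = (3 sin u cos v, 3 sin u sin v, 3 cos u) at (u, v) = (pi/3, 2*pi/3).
H = -1/3

With E = 9, F = 0, G = 9*sin(u)^2, L = -3*sin(u)/Abs(sin(u)), M = 0, N = -3*sin(u)^3/Abs(sin(u)), assemble
  H = (EN − 2FM + GL) / (2(EG − F²)) = -sin(u)/(3*Abs(sin(u))).
At (u, v) = (pi/3, 2*pi/3): H = -1/3.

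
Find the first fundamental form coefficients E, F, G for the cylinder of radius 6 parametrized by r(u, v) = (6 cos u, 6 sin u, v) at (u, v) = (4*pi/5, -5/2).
E = 36;  F = 0;  G = 1

Partials: r_u = (-6*sin(u), 6*cos(u), 0), r_v = (0, 0, 1). As functions of (u, v):
  E = r_u · r_u = 36,
  F = r_u · r_v = 0,
  G = r_v · r_v = 1.
Evaluating at (u, v) = (4*pi/5, -5/2): E = 36, F = 0, G = 1.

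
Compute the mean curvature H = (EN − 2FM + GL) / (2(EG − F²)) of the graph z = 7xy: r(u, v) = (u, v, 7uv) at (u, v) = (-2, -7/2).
H = -19208*sqrt(3189)/10169721

With E = 49*v^2 + 1, F = 49*u*v, G = 49*u^2 + 1, L = 0, M = 7/sqrt(49*u^2 + 49*v^2 + 1), N = 0, assemble
  H = (EN − 2FM + GL) / (2(EG − F²)) = -343*u*v/(49*u^2 + 49*v^2 + 1)^(3/2).
At (u, v) = (-2, -7/2): H = -19208*sqrt(3189)/10169721.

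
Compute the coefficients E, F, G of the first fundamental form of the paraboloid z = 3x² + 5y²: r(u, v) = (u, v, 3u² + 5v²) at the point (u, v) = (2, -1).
E = 145;  F = -120;  G = 101

Partials: r_u = (1, 0, 6*u), r_v = (0, 1, 10*v). As functions of (u, v):
  E = r_u · r_u = 36*u^2 + 1,
  F = r_u · r_v = 60*u*v,
  G = r_v · r_v = 100*v^2 + 1.
Evaluating at (u, v) = (2, -1): E = 145, F = -120, G = 101.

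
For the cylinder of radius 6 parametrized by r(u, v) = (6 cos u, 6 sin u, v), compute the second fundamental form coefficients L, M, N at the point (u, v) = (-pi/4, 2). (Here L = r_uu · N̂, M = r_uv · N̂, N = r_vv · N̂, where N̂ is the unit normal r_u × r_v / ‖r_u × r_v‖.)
L = -6;  M = 0;  N = 0

Compute the unit normal N̂(u, v) = (cos(u), sin(u), 0), and the second partials r_uu, r_uv, r_vv. Take dot products:
  L(u, v) = r_uu · N̂ = -6,
  M(u, v) = r_uv · N̂ = 0,
  N(u, v) = r_vv · N̂ = 0.
Evaluating at (u, v) = (-pi/4, 2):
  L = -6, M = 0, N = 0.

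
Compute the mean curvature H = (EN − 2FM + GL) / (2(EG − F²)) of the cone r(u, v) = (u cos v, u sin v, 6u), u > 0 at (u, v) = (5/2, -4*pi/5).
H = 6*sqrt(37)/185

With E = 37, F = 0, G = u^2, L = 0, M = 0, N = 6*sqrt(37)*u^2/(37*Abs(u)), assemble
  H = (EN − 2FM + GL) / (2(EG − F²)) = 3*sqrt(37)/(37*Abs(u)).
At (u, v) = (5/2, -4*pi/5): H = 6*sqrt(37)/185.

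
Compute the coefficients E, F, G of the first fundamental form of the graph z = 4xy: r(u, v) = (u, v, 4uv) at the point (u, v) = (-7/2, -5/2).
E = 101;  F = 140;  G = 197

Partials: r_u = (1, 0, 4*v), r_v = (0, 1, 4*u). As functions of (u, v):
  E = r_u · r_u = 16*v^2 + 1,
  F = r_u · r_v = 16*u*v,
  G = r_v · r_v = 16*u^2 + 1.
Evaluating at (u, v) = (-7/2, -5/2): E = 101, F = 140, G = 197.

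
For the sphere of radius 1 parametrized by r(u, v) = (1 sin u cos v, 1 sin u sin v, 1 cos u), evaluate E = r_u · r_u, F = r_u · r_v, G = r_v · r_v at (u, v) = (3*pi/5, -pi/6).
E = 1;  F = 0;  G = sqrt(5)/8 + 5/8

Partials: r_u = (cos(u)*cos(v), sin(v)*cos(u), -sin(u)), r_v = (-sin(u)*sin(v), sin(u)*cos(v), 0). As functions of (u, v):
  E = r_u · r_u = 1,
  F = r_u · r_v = 0,
  G = r_v · r_v = sin(u)^2.
Evaluating at (u, v) = (3*pi/5, -pi/6): E = 1, F = 0, G = sqrt(5)/8 + 5/8.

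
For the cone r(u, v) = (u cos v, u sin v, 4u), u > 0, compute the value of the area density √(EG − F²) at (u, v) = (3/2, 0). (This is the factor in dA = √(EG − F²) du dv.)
√(EG − F²)|_{(3/2, 0)} = 3*sqrt(17)/2

E = 17, F = 0, G = u^2, so EG − F² = 17*u^2. Taking the positive square root: √(EG − F²) = sqrt(17)*Abs(u). At (u, v) = (3/2, 0): 3*sqrt(17)/2.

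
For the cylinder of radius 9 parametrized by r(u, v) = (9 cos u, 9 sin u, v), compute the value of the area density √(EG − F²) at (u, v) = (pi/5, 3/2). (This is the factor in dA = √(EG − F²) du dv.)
√(EG − F²)|_{(pi/5, 3/2)} = 9

E = 81, F = 0, G = 1, so EG − F² = 81. Taking the positive square root: √(EG − F²) = 9. At (u, v) = (pi/5, 3/2): 9.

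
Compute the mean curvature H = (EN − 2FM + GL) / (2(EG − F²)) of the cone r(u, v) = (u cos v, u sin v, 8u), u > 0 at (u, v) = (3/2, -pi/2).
H = 8*sqrt(65)/195

With E = 65, F = 0, G = u^2, L = 0, M = 0, N = 8*sqrt(65)*u^2/(65*Abs(u)), assemble
  H = (EN − 2FM + GL) / (2(EG − F²)) = 4*sqrt(65)/(65*Abs(u)).
At (u, v) = (3/2, -pi/2): H = 8*sqrt(65)/195.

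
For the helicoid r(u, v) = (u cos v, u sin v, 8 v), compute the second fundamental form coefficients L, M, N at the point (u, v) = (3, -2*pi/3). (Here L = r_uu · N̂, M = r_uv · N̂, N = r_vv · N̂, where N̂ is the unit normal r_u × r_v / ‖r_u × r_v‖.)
L = 0;  M = -8*sqrt(73)/73;  N = 0

Compute the unit normal N̂(u, v) = (8*sin(v)/sqrt(u^2 + 64), -8*cos(v)/sqrt(u^2 + 64), u/sqrt(u^2 + 64)), and the second partials r_uu, r_uv, r_vv. Take dot products:
  L(u, v) = r_uu · N̂ = 0,
  M(u, v) = r_uv · N̂ = -8/sqrt(u^2 + 64),
  N(u, v) = r_vv · N̂ = 0.
Evaluating at (u, v) = (3, -2*pi/3):
  L = 0, M = -8*sqrt(73)/73, N = 0.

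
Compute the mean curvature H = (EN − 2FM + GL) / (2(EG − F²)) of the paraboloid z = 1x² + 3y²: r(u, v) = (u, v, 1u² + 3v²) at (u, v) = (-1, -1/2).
H = 25*sqrt(14)/196

With E = 4*u^2 + 1, F = 12*u*v, G = 36*v^2 + 1, L = 2/sqrt(4*u^2 + 36*v^2 + 1), M = 0, N = 6/sqrt(4*u^2 + 36*v^2 + 1), assemble
  H = (EN − 2FM + GL) / (2(EG − F²)) = 4*(3*u^2 + 9*v^2 + 1)/(4*u^2 + 36*v^2 + 1)^(3/2).
At (u, v) = (-1, -1/2): H = 25*sqrt(14)/196.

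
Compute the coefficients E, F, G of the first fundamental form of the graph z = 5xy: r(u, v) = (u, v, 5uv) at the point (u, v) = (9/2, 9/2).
E = 2029/4;  F = 2025/4;  G = 2029/4

Partials: r_u = (1, 0, 5*v), r_v = (0, 1, 5*u). As functions of (u, v):
  E = r_u · r_u = 25*v^2 + 1,
  F = r_u · r_v = 25*u*v,
  G = r_v · r_v = 25*u^2 + 1.
Evaluating at (u, v) = (9/2, 9/2): E = 2029/4, F = 2025/4, G = 2029/4.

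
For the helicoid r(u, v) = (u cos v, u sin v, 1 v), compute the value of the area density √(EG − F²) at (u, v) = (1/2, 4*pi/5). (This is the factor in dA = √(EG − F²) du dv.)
√(EG − F²)|_{(1/2, 4*pi/5)} = sqrt(5)/2

E = 1, F = 0, G = u^2 + 1, so EG − F² = u^2 + 1. Taking the positive square root: √(EG − F²) = sqrt(u^2 + 1). At (u, v) = (1/2, 4*pi/5): sqrt(5)/2.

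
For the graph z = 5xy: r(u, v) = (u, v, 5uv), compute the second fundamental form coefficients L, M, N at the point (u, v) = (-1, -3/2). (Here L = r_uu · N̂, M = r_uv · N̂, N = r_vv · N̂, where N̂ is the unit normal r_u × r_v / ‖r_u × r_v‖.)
L = 0;  M = 10*sqrt(329)/329;  N = 0

Compute the unit normal N̂(u, v) = (-5*v/sqrt(25*u^2 + 25*v^2 + 1), -5*u/sqrt(25*u^2 + 25*v^2 + 1), 1/sqrt(25*u^2 + 25*v^2 + 1)), and the second partials r_uu, r_uv, r_vv. Take dot products:
  L(u, v) = r_uu · N̂ = 0,
  M(u, v) = r_uv · N̂ = 5/sqrt(25*u^2 + 25*v^2 + 1),
  N(u, v) = r_vv · N̂ = 0.
Evaluating at (u, v) = (-1, -3/2):
  L = 0, M = 10*sqrt(329)/329, N = 0.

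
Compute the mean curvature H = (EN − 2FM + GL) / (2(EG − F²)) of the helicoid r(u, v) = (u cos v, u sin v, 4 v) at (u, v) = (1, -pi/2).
H = 0

With E = 1, F = 0, G = u^2 + 16, L = 0, M = -4/sqrt(u^2 + 16), N = 0, assemble
  H = (EN − 2FM + GL) / (2(EG − F²)) = 0.
At (u, v) = (1, -pi/2): H = 0.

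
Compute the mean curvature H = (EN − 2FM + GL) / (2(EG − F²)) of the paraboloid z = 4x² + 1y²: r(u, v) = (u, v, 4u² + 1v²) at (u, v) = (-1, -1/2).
H = 73*sqrt(66)/4356

With E = 64*u^2 + 1, F = 16*u*v, G = 4*v^2 + 1, L = 8/sqrt(64*u^2 + 4*v^2 + 1), M = 0, N = 2/sqrt(64*u^2 + 4*v^2 + 1), assemble
  H = (EN − 2FM + GL) / (2(EG − F²)) = (64*u^2 + 16*v^2 + 5)/(64*u^2 + 4*v^2 + 1)^(3/2).
At (u, v) = (-1, -1/2): H = 73*sqrt(66)/4356.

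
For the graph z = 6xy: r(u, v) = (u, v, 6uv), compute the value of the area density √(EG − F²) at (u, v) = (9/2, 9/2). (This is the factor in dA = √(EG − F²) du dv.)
√(EG − F²)|_{(9/2, 9/2)} = sqrt(1459)

E = 36*v^2 + 1, F = 36*u*v, G = 36*u^2 + 1, so EG − F² = 36*u^2 + 36*v^2 + 1. Taking the positive square root: √(EG − F²) = sqrt(36*u^2 + 36*v^2 + 1). At (u, v) = (9/2, 9/2): sqrt(1459).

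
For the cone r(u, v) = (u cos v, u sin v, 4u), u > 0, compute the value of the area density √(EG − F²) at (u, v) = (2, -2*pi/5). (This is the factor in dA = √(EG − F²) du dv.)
√(EG − F²)|_{(2, -2*pi/5)} = 2*sqrt(17)

E = 17, F = 0, G = u^2, so EG − F² = 17*u^2. Taking the positive square root: √(EG − F²) = sqrt(17)*Abs(u). At (u, v) = (2, -2*pi/5): 2*sqrt(17).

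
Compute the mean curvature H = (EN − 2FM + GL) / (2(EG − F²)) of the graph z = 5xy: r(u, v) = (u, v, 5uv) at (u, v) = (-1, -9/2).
H = -4500*sqrt(2129)/4532641

With E = 25*v^2 + 1, F = 25*u*v, G = 25*u^2 + 1, L = 0, M = 5/sqrt(25*u^2 + 25*v^2 + 1), N = 0, assemble
  H = (EN − 2FM + GL) / (2(EG − F²)) = -125*u*v/(25*u^2 + 25*v^2 + 1)^(3/2).
At (u, v) = (-1, -9/2): H = -4500*sqrt(2129)/4532641.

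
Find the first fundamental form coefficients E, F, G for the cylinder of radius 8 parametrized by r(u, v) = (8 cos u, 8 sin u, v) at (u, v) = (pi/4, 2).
E = 64;  F = 0;  G = 1

Partials: r_u = (-8*sin(u), 8*cos(u), 0), r_v = (0, 0, 1). As functions of (u, v):
  E = r_u · r_u = 64,
  F = r_u · r_v = 0,
  G = r_v · r_v = 1.
Evaluating at (u, v) = (pi/4, 2): E = 64, F = 0, G = 1.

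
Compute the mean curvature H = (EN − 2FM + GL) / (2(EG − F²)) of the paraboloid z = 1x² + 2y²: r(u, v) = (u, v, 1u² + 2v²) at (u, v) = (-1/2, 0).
H = 5*sqrt(2)/4

With E = 4*u^2 + 1, F = 8*u*v, G = 16*v^2 + 1, L = 2/sqrt(4*u^2 + 16*v^2 + 1), M = 0, N = 4/sqrt(4*u^2 + 16*v^2 + 1), assemble
  H = (EN − 2FM + GL) / (2(EG − F²)) = (8*u^2 + 16*v^2 + 3)/(4*u^2 + 16*v^2 + 1)^(3/2).
At (u, v) = (-1/2, 0): H = 5*sqrt(2)/4.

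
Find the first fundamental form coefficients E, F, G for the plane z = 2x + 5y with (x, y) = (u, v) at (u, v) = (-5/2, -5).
E = 5;  F = 10;  G = 26

Partials: r_u = (1, 0, 2), r_v = (0, 1, 5). As functions of (u, v):
  E = r_u · r_u = 5,
  F = r_u · r_v = 10,
  G = r_v · r_v = 26.
Evaluating at (u, v) = (-5/2, -5): E = 5, F = 10, G = 26.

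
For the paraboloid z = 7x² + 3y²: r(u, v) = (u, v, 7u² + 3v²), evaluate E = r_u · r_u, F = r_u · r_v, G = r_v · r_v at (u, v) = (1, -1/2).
E = 197;  F = -42;  G = 10

Partials: r_u = (1, 0, 14*u), r_v = (0, 1, 6*v). As functions of (u, v):
  E = r_u · r_u = 196*u^2 + 1,
  F = r_u · r_v = 84*u*v,
  G = r_v · r_v = 36*v^2 + 1.
Evaluating at (u, v) = (1, -1/2): E = 197, F = -42, G = 10.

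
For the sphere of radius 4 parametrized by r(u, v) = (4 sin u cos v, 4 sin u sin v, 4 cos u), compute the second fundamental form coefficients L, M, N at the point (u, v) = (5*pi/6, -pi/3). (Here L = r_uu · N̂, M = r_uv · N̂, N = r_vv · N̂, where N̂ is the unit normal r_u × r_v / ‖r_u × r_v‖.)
L = -4;  M = 0;  N = -1

Compute the unit normal N̂(u, v) = (sin(u)^2*cos(v)/Abs(sin(u)), sin(u)^2*sin(v)/Abs(sin(u)), sin(2*u)/(2*Abs(sin(u)))), and the second partials r_uu, r_uv, r_vv. Take dot products:
  L(u, v) = r_uu · N̂ = -4*sin(u)/Abs(sin(u)),
  M(u, v) = r_uv · N̂ = 0,
  N(u, v) = r_vv · N̂ = -4*sin(u)^3/Abs(sin(u)).
Evaluating at (u, v) = (5*pi/6, -pi/3):
  L = -4, M = 0, N = -1.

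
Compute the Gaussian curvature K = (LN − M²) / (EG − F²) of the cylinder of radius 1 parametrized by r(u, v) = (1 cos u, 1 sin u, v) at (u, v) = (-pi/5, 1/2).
K = 0

Coefficients of the first fundamental form: E = 1, F = 0, G = 1.
Coefficients of the second fundamental form: L = -1, M = 0, N = 0.
Assemble K = (LN − M²)/(EG − F²) = 0. At (u, v) = (-pi/5, 1/2): K = 0.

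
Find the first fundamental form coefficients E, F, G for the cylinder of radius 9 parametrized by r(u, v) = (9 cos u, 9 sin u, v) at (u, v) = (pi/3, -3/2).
E = 81;  F = 0;  G = 1

Partials: r_u = (-9*sin(u), 9*cos(u), 0), r_v = (0, 0, 1). As functions of (u, v):
  E = r_u · r_u = 81,
  F = r_u · r_v = 0,
  G = r_v · r_v = 1.
Evaluating at (u, v) = (pi/3, -3/2): E = 81, F = 0, G = 1.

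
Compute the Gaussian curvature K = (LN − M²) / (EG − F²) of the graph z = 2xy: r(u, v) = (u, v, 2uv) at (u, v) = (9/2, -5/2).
K = -4/11449

Coefficients of the first fundamental form: E = 4*v^2 + 1, F = 4*u*v, G = 4*u^2 + 1.
Coefficients of the second fundamental form: L = 0, M = 2/sqrt(4*u^2 + 4*v^2 + 1), N = 0.
Assemble K = (LN − M²)/(EG − F²) = -4/(16*u^4 + 32*u^2*v^2 + 8*u^2 + 16*v^4 + 8*v^2 + 1). At (u, v) = (9/2, -5/2): K = -4/11449.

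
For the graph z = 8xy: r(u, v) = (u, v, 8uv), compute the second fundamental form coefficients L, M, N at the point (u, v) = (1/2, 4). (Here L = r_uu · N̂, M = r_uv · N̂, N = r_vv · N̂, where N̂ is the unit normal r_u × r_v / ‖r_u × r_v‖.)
L = 0;  M = 8*sqrt(1041)/1041;  N = 0

Compute the unit normal N̂(u, v) = (-8*v/sqrt(64*u^2 + 64*v^2 + 1), -8*u/sqrt(64*u^2 + 64*v^2 + 1), 1/sqrt(64*u^2 + 64*v^2 + 1)), and the second partials r_uu, r_uv, r_vv. Take dot products:
  L(u, v) = r_uu · N̂ = 0,
  M(u, v) = r_uv · N̂ = 8/sqrt(64*u^2 + 64*v^2 + 1),
  N(u, v) = r_vv · N̂ = 0.
Evaluating at (u, v) = (1/2, 4):
  L = 0, M = 8*sqrt(1041)/1041, N = 0.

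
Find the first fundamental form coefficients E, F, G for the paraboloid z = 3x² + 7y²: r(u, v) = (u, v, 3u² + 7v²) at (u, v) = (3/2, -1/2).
E = 82;  F = -63;  G = 50

Partials: r_u = (1, 0, 6*u), r_v = (0, 1, 14*v). As functions of (u, v):
  E = r_u · r_u = 36*u^2 + 1,
  F = r_u · r_v = 84*u*v,
  G = r_v · r_v = 196*v^2 + 1.
Evaluating at (u, v) = (3/2, -1/2): E = 82, F = -63, G = 50.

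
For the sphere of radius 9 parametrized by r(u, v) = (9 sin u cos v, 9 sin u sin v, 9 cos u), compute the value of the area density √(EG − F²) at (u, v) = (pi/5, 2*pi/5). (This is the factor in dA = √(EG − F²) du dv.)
√(EG − F²)|_{(pi/5, 2*pi/5)} = 81*sqrt(10 - 2*sqrt(5))/4

E = 81, F = 0, G = 81*sin(u)^2, so EG − F² = 6561*sin(u)^2. Taking the positive square root: √(EG − F²) = 81*Abs(sin(u)). At (u, v) = (pi/5, 2*pi/5): 81*sqrt(10 - 2*sqrt(5))/4.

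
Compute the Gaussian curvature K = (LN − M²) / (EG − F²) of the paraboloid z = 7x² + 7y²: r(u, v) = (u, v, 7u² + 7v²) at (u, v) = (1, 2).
K = 196/962361

Coefficients of the first fundamental form: E = 196*u^2 + 1, F = 196*u*v, G = 196*v^2 + 1.
Coefficients of the second fundamental form: L = 14/sqrt(196*u^2 + 196*v^2 + 1), M = 0, N = 14/sqrt(196*u^2 + 196*v^2 + 1).
Assemble K = (LN − M²)/(EG − F²) = 196/(38416*u^4 + 76832*u^2*v^2 + 392*u^2 + 38416*v^4 + 392*v^2 + 1). At (u, v) = (1, 2): K = 196/962361.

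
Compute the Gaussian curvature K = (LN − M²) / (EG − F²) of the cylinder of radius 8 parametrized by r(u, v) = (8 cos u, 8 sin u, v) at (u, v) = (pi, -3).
K = 0

Coefficients of the first fundamental form: E = 64, F = 0, G = 1.
Coefficients of the second fundamental form: L = -8, M = 0, N = 0.
Assemble K = (LN − M²)/(EG − F²) = 0. At (u, v) = (pi, -3): K = 0.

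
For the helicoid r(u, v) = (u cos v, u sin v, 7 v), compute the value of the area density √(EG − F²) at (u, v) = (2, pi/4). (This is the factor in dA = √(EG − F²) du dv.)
√(EG − F²)|_{(2, pi/4)} = sqrt(53)

E = 1, F = 0, G = u^2 + 49, so EG − F² = u^2 + 49. Taking the positive square root: √(EG − F²) = sqrt(u^2 + 49). At (u, v) = (2, pi/4): sqrt(53).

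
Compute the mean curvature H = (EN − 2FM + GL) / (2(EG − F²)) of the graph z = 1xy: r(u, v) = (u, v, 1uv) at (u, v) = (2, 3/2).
H = -24*sqrt(29)/841

With E = v^2 + 1, F = u*v, G = u^2 + 1, L = 0, M = 1/sqrt(u^2 + v^2 + 1), N = 0, assemble
  H = (EN − 2FM + GL) / (2(EG − F²)) = -u*v/(u^2 + v^2 + 1)^(3/2).
At (u, v) = (2, 3/2): H = -24*sqrt(29)/841.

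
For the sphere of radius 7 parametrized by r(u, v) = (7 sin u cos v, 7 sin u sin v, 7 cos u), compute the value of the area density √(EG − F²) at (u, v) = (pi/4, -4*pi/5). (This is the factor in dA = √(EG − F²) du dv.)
√(EG − F²)|_{(pi/4, -4*pi/5)} = 49*sqrt(2)/2

E = 49, F = 0, G = 49*sin(u)^2, so EG − F² = 2401*sin(u)^2. Taking the positive square root: √(EG − F²) = 49*Abs(sin(u)). At (u, v) = (pi/4, -4*pi/5): 49*sqrt(2)/2.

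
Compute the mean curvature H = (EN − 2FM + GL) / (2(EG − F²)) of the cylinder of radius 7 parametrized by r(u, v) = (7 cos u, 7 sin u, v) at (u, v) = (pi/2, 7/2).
H = -1/14

With E = 49, F = 0, G = 1, L = -7, M = 0, N = 0, assemble
  H = (EN − 2FM + GL) / (2(EG − F²)) = -1/14.
At (u, v) = (pi/2, 7/2): H = -1/14.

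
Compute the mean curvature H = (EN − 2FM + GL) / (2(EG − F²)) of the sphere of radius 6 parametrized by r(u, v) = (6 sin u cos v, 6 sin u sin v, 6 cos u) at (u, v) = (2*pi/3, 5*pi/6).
H = -1/6

With E = 36, F = 0, G = 36*sin(u)^2, L = -6*sin(u)/Abs(sin(u)), M = 0, N = -6*sin(u)^3/Abs(sin(u)), assemble
  H = (EN − 2FM + GL) / (2(EG − F²)) = -sin(u)/(6*Abs(sin(u))).
At (u, v) = (2*pi/3, 5*pi/6): H = -1/6.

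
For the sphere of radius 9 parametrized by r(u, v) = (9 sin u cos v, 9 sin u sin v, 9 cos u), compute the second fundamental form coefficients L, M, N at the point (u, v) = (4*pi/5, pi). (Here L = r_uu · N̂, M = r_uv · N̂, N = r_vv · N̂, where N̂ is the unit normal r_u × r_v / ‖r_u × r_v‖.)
L = -9;  M = 0;  N = -45/8 + 9*sqrt(5)/8

Compute the unit normal N̂(u, v) = (sin(u)^2*cos(v)/Abs(sin(u)), sin(u)^2*sin(v)/Abs(sin(u)), sin(2*u)/(2*Abs(sin(u)))), and the second partials r_uu, r_uv, r_vv. Take dot products:
  L(u, v) = r_uu · N̂ = -9*sin(u)/Abs(sin(u)),
  M(u, v) = r_uv · N̂ = 0,
  N(u, v) = r_vv · N̂ = -9*sin(u)^3/Abs(sin(u)).
Evaluating at (u, v) = (4*pi/5, pi):
  L = -9, M = 0, N = -45/8 + 9*sqrt(5)/8.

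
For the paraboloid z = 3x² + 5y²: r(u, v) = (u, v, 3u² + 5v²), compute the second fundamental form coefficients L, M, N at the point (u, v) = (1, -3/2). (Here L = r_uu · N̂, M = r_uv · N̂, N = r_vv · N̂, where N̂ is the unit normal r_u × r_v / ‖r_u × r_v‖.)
L = 3*sqrt(262)/131;  M = 0;  N = 5*sqrt(262)/131

Compute the unit normal N̂(u, v) = (-6*u/sqrt(36*u^2 + 100*v^2 + 1), -10*v/sqrt(36*u^2 + 100*v^2 + 1), 1/sqrt(36*u^2 + 100*v^2 + 1)), and the second partials r_uu, r_uv, r_vv. Take dot products:
  L(u, v) = r_uu · N̂ = 6/sqrt(36*u^2 + 100*v^2 + 1),
  M(u, v) = r_uv · N̂ = 0,
  N(u, v) = r_vv · N̂ = 10/sqrt(36*u^2 + 100*v^2 + 1).
Evaluating at (u, v) = (1, -3/2):
  L = 3*sqrt(262)/131, M = 0, N = 5*sqrt(262)/131.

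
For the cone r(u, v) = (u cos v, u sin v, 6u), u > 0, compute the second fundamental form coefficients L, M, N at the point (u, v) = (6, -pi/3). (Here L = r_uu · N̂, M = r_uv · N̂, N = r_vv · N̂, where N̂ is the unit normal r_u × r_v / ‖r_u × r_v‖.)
L = 0;  M = 0;  N = 36*sqrt(37)/37

Compute the unit normal N̂(u, v) = (-6*sqrt(37)*u*cos(v)/(37*Abs(u)), -6*sqrt(37)*u*sin(v)/(37*Abs(u)), sqrt(37)*u/(37*Abs(u))), and the second partials r_uu, r_uv, r_vv. Take dot products:
  L(u, v) = r_uu · N̂ = 0,
  M(u, v) = r_uv · N̂ = 0,
  N(u, v) = r_vv · N̂ = 6*sqrt(37)*u^2/(37*Abs(u)).
Evaluating at (u, v) = (6, -pi/3):
  L = 0, M = 0, N = 36*sqrt(37)/37.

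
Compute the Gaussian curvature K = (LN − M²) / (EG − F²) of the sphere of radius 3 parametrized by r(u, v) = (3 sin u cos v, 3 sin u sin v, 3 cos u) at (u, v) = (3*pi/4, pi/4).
K = 1/9

Coefficients of the first fundamental form: E = 9, F = 0, G = 9*sin(u)^2.
Coefficients of the second fundamental form: L = -3*sin(u)/Abs(sin(u)), M = 0, N = -3*sin(u)^3/Abs(sin(u)).
Assemble K = (LN − M²)/(EG − F²) = 1/9. At (u, v) = (3*pi/4, pi/4): K = 1/9.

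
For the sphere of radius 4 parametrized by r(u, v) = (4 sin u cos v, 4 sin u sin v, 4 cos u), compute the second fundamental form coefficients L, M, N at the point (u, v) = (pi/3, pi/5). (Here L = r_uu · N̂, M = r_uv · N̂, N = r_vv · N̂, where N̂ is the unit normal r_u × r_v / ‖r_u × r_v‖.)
L = -4;  M = 0;  N = -3

Compute the unit normal N̂(u, v) = (sin(u)^2*cos(v)/Abs(sin(u)), sin(u)^2*sin(v)/Abs(sin(u)), sin(2*u)/(2*Abs(sin(u)))), and the second partials r_uu, r_uv, r_vv. Take dot products:
  L(u, v) = r_uu · N̂ = -4*sin(u)/Abs(sin(u)),
  M(u, v) = r_uv · N̂ = 0,
  N(u, v) = r_vv · N̂ = -4*sin(u)^3/Abs(sin(u)).
Evaluating at (u, v) = (pi/3, pi/5):
  L = -4, M = 0, N = -3.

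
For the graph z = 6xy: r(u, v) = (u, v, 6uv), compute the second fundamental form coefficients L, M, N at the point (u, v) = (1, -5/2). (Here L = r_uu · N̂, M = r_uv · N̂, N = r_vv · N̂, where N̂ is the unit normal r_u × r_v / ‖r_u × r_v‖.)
L = 0;  M = 3*sqrt(262)/131;  N = 0

Compute the unit normal N̂(u, v) = (-6*v/sqrt(36*u^2 + 36*v^2 + 1), -6*u/sqrt(36*u^2 + 36*v^2 + 1), 1/sqrt(36*u^2 + 36*v^2 + 1)), and the second partials r_uu, r_uv, r_vv. Take dot products:
  L(u, v) = r_uu · N̂ = 0,
  M(u, v) = r_uv · N̂ = 6/sqrt(36*u^2 + 36*v^2 + 1),
  N(u, v) = r_vv · N̂ = 0.
Evaluating at (u, v) = (1, -5/2):
  L = 0, M = 3*sqrt(262)/131, N = 0.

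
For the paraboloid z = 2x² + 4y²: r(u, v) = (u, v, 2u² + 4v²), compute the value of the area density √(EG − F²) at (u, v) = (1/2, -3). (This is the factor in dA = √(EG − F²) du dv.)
√(EG − F²)|_{(1/2, -3)} = sqrt(581)

E = 16*u^2 + 1, F = 32*u*v, G = 64*v^2 + 1, so EG − F² = 16*u^2 + 64*v^2 + 1. Taking the positive square root: √(EG − F²) = sqrt(16*u^2 + 64*v^2 + 1). At (u, v) = (1/2, -3): sqrt(581).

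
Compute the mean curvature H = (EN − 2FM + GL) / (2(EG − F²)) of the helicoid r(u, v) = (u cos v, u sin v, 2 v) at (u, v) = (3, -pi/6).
H = 0

With E = 1, F = 0, G = u^2 + 4, L = 0, M = -2/sqrt(u^2 + 4), N = 0, assemble
  H = (EN − 2FM + GL) / (2(EG − F²)) = 0.
At (u, v) = (3, -pi/6): H = 0.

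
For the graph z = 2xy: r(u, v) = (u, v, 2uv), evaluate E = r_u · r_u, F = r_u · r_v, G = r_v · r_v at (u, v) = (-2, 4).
E = 65;  F = -32;  G = 17

Partials: r_u = (1, 0, 2*v), r_v = (0, 1, 2*u). As functions of (u, v):
  E = r_u · r_u = 4*v^2 + 1,
  F = r_u · r_v = 4*u*v,
  G = r_v · r_v = 4*u^2 + 1.
Evaluating at (u, v) = (-2, 4): E = 65, F = -32, G = 17.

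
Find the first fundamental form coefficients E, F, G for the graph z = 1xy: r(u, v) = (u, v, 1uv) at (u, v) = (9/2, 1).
E = 2;  F = 9/2;  G = 85/4

Partials: r_u = (1, 0, v), r_v = (0, 1, u). As functions of (u, v):
  E = r_u · r_u = v^2 + 1,
  F = r_u · r_v = u*v,
  G = r_v · r_v = u^2 + 1.
Evaluating at (u, v) = (9/2, 1): E = 2, F = 9/2, G = 85/4.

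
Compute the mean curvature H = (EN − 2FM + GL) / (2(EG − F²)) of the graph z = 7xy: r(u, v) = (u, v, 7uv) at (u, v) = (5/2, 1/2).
H = -1715*sqrt(142)/272214

With E = 49*v^2 + 1, F = 49*u*v, G = 49*u^2 + 1, L = 0, M = 7/sqrt(49*u^2 + 49*v^2 + 1), N = 0, assemble
  H = (EN − 2FM + GL) / (2(EG − F²)) = -343*u*v/(49*u^2 + 49*v^2 + 1)^(3/2).
At (u, v) = (5/2, 1/2): H = -1715*sqrt(142)/272214.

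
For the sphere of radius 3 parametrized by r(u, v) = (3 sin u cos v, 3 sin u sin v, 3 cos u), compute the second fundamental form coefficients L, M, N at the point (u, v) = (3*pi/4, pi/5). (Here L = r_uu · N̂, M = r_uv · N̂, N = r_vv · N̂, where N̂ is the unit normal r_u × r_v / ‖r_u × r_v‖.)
L = -3;  M = 0;  N = -3/2

Compute the unit normal N̂(u, v) = (sin(u)^2*cos(v)/Abs(sin(u)), sin(u)^2*sin(v)/Abs(sin(u)), sin(2*u)/(2*Abs(sin(u)))), and the second partials r_uu, r_uv, r_vv. Take dot products:
  L(u, v) = r_uu · N̂ = -3*sin(u)/Abs(sin(u)),
  M(u, v) = r_uv · N̂ = 0,
  N(u, v) = r_vv · N̂ = -3*sin(u)^3/Abs(sin(u)).
Evaluating at (u, v) = (3*pi/4, pi/5):
  L = -3, M = 0, N = -3/2.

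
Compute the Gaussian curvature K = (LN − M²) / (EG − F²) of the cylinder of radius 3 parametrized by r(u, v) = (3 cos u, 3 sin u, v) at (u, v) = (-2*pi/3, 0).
K = 0

Coefficients of the first fundamental form: E = 9, F = 0, G = 1.
Coefficients of the second fundamental form: L = -3, M = 0, N = 0.
Assemble K = (LN − M²)/(EG − F²) = 0. At (u, v) = (-2*pi/3, 0): K = 0.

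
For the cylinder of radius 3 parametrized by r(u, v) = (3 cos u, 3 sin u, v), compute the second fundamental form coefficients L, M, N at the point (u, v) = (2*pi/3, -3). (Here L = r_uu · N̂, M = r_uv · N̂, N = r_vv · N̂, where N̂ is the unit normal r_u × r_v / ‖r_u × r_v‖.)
L = -3;  M = 0;  N = 0

Compute the unit normal N̂(u, v) = (cos(u), sin(u), 0), and the second partials r_uu, r_uv, r_vv. Take dot products:
  L(u, v) = r_uu · N̂ = -3,
  M(u, v) = r_uv · N̂ = 0,
  N(u, v) = r_vv · N̂ = 0.
Evaluating at (u, v) = (2*pi/3, -3):
  L = -3, M = 0, N = 0.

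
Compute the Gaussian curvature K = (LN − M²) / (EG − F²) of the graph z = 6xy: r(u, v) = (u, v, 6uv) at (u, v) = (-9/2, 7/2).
K = -36/1371241

Coefficients of the first fundamental form: E = 36*v^2 + 1, F = 36*u*v, G = 36*u^2 + 1.
Coefficients of the second fundamental form: L = 0, M = 6/sqrt(36*u^2 + 36*v^2 + 1), N = 0.
Assemble K = (LN − M²)/(EG − F²) = -36/(1296*u^4 + 2592*u^2*v^2 + 72*u^2 + 1296*v^4 + 72*v^2 + 1). At (u, v) = (-9/2, 7/2): K = -36/1371241.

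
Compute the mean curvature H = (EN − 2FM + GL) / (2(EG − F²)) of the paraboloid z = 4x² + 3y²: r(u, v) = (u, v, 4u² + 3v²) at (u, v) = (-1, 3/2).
H = 523*sqrt(146)/21316

With E = 64*u^2 + 1, F = 48*u*v, G = 36*v^2 + 1, L = 8/sqrt(64*u^2 + 36*v^2 + 1), M = 0, N = 6/sqrt(64*u^2 + 36*v^2 + 1), assemble
  H = (EN − 2FM + GL) / (2(EG − F²)) = (192*u^2 + 144*v^2 + 7)/(64*u^2 + 36*v^2 + 1)^(3/2).
At (u, v) = (-1, 3/2): H = 523*sqrt(146)/21316.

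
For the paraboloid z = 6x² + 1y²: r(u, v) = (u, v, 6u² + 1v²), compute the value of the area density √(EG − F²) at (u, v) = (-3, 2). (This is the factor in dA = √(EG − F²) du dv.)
√(EG − F²)|_{(-3, 2)} = sqrt(1313)

E = 144*u^2 + 1, F = 24*u*v, G = 4*v^2 + 1, so EG − F² = 144*u^2 + 4*v^2 + 1. Taking the positive square root: √(EG − F²) = sqrt(144*u^2 + 4*v^2 + 1). At (u, v) = (-3, 2): sqrt(1313).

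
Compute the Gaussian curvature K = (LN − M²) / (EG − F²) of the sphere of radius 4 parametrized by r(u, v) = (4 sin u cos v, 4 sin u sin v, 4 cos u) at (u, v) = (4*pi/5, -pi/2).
K = 1/16

Coefficients of the first fundamental form: E = 16, F = 0, G = 16*sin(u)^2.
Coefficients of the second fundamental form: L = -4*sin(u)/Abs(sin(u)), M = 0, N = -4*sin(u)^3/Abs(sin(u)).
Assemble K = (LN − M²)/(EG − F²) = 1/16. At (u, v) = (4*pi/5, -pi/2): K = 1/16.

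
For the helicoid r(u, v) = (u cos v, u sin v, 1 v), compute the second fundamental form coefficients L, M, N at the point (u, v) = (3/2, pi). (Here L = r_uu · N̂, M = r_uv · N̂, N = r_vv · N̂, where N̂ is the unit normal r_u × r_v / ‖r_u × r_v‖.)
L = 0;  M = -2*sqrt(13)/13;  N = 0

Compute the unit normal N̂(u, v) = (sin(v)/sqrt(u^2 + 1), -cos(v)/sqrt(u^2 + 1), u/sqrt(u^2 + 1)), and the second partials r_uu, r_uv, r_vv. Take dot products:
  L(u, v) = r_uu · N̂ = 0,
  M(u, v) = r_uv · N̂ = -1/sqrt(u^2 + 1),
  N(u, v) = r_vv · N̂ = 0.
Evaluating at (u, v) = (3/2, pi):
  L = 0, M = -2*sqrt(13)/13, N = 0.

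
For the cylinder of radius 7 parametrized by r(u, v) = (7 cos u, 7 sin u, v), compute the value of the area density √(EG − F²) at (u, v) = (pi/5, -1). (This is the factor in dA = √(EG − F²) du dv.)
√(EG − F²)|_{(pi/5, -1)} = 7

E = 49, F = 0, G = 1, so EG − F² = 49. Taking the positive square root: √(EG − F²) = 7. At (u, v) = (pi/5, -1): 7.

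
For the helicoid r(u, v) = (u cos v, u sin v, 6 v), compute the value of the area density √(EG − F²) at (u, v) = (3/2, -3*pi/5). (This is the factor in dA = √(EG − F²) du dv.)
√(EG − F²)|_{(3/2, -3*pi/5)} = 3*sqrt(17)/2

E = 1, F = 0, G = u^2 + 36, so EG − F² = u^2 + 36. Taking the positive square root: √(EG − F²) = sqrt(u^2 + 36). At (u, v) = (3/2, -3*pi/5): 3*sqrt(17)/2.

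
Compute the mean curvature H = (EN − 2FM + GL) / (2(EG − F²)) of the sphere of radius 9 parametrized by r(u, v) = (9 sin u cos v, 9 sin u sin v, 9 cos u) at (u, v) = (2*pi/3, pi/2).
H = -1/9

With E = 81, F = 0, G = 81*sin(u)^2, L = -9*sin(u)/Abs(sin(u)), M = 0, N = -9*sin(u)^3/Abs(sin(u)), assemble
  H = (EN − 2FM + GL) / (2(EG − F²)) = -sin(u)/(9*Abs(sin(u))).
At (u, v) = (2*pi/3, pi/2): H = -1/9.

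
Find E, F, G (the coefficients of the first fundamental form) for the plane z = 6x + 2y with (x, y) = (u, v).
E = 37;  F = 12;  G = 5

Compute partials: r_u = (1, 0, 6), r_v = (0, 1, 2). Then
  E = r_u · r_u = 37,
  F = r_u · r_v = 12,
  G = r_v · r_v = 5.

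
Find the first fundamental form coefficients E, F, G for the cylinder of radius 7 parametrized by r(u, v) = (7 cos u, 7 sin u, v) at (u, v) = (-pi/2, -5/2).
E = 49;  F = 0;  G = 1

Partials: r_u = (-7*sin(u), 7*cos(u), 0), r_v = (0, 0, 1). As functions of (u, v):
  E = r_u · r_u = 49,
  F = r_u · r_v = 0,
  G = r_v · r_v = 1.
Evaluating at (u, v) = (-pi/2, -5/2): E = 49, F = 0, G = 1.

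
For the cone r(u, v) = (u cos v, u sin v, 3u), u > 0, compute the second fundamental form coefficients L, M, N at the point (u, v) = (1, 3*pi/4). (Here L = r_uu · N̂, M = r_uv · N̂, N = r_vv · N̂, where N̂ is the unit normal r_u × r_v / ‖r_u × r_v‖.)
L = 0;  M = 0;  N = 3*sqrt(10)/10

Compute the unit normal N̂(u, v) = (-3*sqrt(10)*u*cos(v)/(10*Abs(u)), -3*sqrt(10)*u*sin(v)/(10*Abs(u)), sqrt(10)*u/(10*Abs(u))), and the second partials r_uu, r_uv, r_vv. Take dot products:
  L(u, v) = r_uu · N̂ = 0,
  M(u, v) = r_uv · N̂ = 0,
  N(u, v) = r_vv · N̂ = 3*sqrt(10)*u^2/(10*Abs(u)).
Evaluating at (u, v) = (1, 3*pi/4):
  L = 0, M = 0, N = 3*sqrt(10)/10.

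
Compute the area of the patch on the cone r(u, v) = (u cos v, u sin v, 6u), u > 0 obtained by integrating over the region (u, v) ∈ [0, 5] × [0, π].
Area = 25*sqrt(37)*pi/2

Area = ∫∫ √(EG − F²) du dv with √(EG − F²) = sqrt(37)*Abs(u). Integrating over [0, 5] × [0, π] gives 25*sqrt(37)*pi/2.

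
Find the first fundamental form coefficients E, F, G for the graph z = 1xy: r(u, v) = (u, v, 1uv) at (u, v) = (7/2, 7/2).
E = 53/4;  F = 49/4;  G = 53/4

Partials: r_u = (1, 0, v), r_v = (0, 1, u). As functions of (u, v):
  E = r_u · r_u = v^2 + 1,
  F = r_u · r_v = u*v,
  G = r_v · r_v = u^2 + 1.
Evaluating at (u, v) = (7/2, 7/2): E = 53/4, F = 49/4, G = 53/4.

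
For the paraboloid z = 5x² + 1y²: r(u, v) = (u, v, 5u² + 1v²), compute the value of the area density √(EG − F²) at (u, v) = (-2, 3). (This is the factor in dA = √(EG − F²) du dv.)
√(EG − F²)|_{(-2, 3)} = sqrt(437)

E = 100*u^2 + 1, F = 20*u*v, G = 4*v^2 + 1, so EG − F² = 100*u^2 + 4*v^2 + 1. Taking the positive square root: √(EG − F²) = sqrt(100*u^2 + 4*v^2 + 1). At (u, v) = (-2, 3): sqrt(437).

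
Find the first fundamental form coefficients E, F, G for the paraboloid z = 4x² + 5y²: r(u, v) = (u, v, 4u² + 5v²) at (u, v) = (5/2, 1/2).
E = 401;  F = 100;  G = 26

Partials: r_u = (1, 0, 8*u), r_v = (0, 1, 10*v). As functions of (u, v):
  E = r_u · r_u = 64*u^2 + 1,
  F = r_u · r_v = 80*u*v,
  G = r_v · r_v = 100*v^2 + 1.
Evaluating at (u, v) = (5/2, 1/2): E = 401, F = 100, G = 26.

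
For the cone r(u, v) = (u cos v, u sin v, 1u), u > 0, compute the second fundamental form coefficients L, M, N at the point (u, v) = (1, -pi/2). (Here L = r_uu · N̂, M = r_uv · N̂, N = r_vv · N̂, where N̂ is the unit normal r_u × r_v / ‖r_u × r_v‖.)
L = 0;  M = 0;  N = sqrt(2)/2

Compute the unit normal N̂(u, v) = (-sqrt(2)*u*cos(v)/(2*Abs(u)), -sqrt(2)*u*sin(v)/(2*Abs(u)), sqrt(2)*u/(2*Abs(u))), and the second partials r_uu, r_uv, r_vv. Take dot products:
  L(u, v) = r_uu · N̂ = 0,
  M(u, v) = r_uv · N̂ = 0,
  N(u, v) = r_vv · N̂ = sqrt(2)*u^2/(2*Abs(u)).
Evaluating at (u, v) = (1, -pi/2):
  L = 0, M = 0, N = sqrt(2)/2.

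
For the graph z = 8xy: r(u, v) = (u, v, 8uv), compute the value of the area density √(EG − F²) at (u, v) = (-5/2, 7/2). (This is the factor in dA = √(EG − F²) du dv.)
√(EG − F²)|_{(-5/2, 7/2)} = sqrt(1185)

E = 64*v^2 + 1, F = 64*u*v, G = 64*u^2 + 1, so EG − F² = 64*u^2 + 64*v^2 + 1. Taking the positive square root: √(EG − F²) = sqrt(64*u^2 + 64*v^2 + 1). At (u, v) = (-5/2, 7/2): sqrt(1185).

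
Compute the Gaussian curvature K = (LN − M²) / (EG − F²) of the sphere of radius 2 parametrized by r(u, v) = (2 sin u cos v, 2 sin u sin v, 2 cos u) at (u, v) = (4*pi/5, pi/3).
K = 1/4

Coefficients of the first fundamental form: E = 4, F = 0, G = 4*sin(u)^2.
Coefficients of the second fundamental form: L = -2*sin(u)/Abs(sin(u)), M = 0, N = -2*sin(u)^3/Abs(sin(u)).
Assemble K = (LN − M²)/(EG − F²) = 1/4. At (u, v) = (4*pi/5, pi/3): K = 1/4.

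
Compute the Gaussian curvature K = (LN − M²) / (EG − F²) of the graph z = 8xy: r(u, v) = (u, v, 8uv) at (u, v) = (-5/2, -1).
K = -64/216225

Coefficients of the first fundamental form: E = 64*v^2 + 1, F = 64*u*v, G = 64*u^2 + 1.
Coefficients of the second fundamental form: L = 0, M = 8/sqrt(64*u^2 + 64*v^2 + 1), N = 0.
Assemble K = (LN − M²)/(EG − F²) = -64/(4096*u^4 + 8192*u^2*v^2 + 128*u^2 + 4096*v^4 + 128*v^2 + 1). At (u, v) = (-5/2, -1): K = -64/216225.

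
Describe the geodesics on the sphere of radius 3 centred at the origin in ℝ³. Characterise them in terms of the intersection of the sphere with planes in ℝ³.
Geodesics on the sphere of radius 3 are great circles — circles of radius 3 obtained as the intersection of the sphere with planes through the origin (the centre of the sphere).

A curve α(t) of nonzero constant speed on the sphere of radius 3 is a geodesic iff its acceleration α̈ is everywhere normal to the surface, i.e. parallel to the radial vector α(t). Then d/dt(α × α̇) = α̇ × α̇ + α × α̈ = 0, so α × α̇ is a constant vector n ≠ 0 and α(t) · n = 0 for all t: α lies in the plane through the origin with normal n. The intersection of that plane with the sphere is a circle of radius 3 (a great circle). Conversely, a great circle traversed at constant speed has centripetal acceleration pointing at the origin, hence normal to the sphere, so every great circle is a geodesic.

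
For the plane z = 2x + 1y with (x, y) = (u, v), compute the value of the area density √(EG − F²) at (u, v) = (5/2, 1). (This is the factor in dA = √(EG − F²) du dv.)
√(EG − F²)|_{(5/2, 1)} = sqrt(6)

E = 5, F = 2, G = 2, so EG − F² = 6. Taking the positive square root: √(EG − F²) = sqrt(6). At (u, v) = (5/2, 1): sqrt(6).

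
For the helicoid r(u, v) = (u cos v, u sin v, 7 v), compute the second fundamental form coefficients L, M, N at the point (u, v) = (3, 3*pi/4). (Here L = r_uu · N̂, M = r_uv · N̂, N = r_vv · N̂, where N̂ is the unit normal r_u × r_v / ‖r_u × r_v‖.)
L = 0;  M = -7*sqrt(58)/58;  N = 0

Compute the unit normal N̂(u, v) = (7*sin(v)/sqrt(u^2 + 49), -7*cos(v)/sqrt(u^2 + 49), u/sqrt(u^2 + 49)), and the second partials r_uu, r_uv, r_vv. Take dot products:
  L(u, v) = r_uu · N̂ = 0,
  M(u, v) = r_uv · N̂ = -7/sqrt(u^2 + 49),
  N(u, v) = r_vv · N̂ = 0.
Evaluating at (u, v) = (3, 3*pi/4):
  L = 0, M = -7*sqrt(58)/58, N = 0.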